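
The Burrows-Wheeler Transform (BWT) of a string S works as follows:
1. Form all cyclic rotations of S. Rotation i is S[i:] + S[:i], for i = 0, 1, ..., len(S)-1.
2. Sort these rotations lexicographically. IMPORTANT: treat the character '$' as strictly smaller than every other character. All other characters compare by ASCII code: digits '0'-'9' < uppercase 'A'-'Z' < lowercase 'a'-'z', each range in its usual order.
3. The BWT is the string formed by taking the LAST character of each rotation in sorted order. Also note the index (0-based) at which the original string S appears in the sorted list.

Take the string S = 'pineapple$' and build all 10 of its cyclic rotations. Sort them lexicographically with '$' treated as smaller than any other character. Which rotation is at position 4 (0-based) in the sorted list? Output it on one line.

Answer: ineapple$p

Derivation:
All 10 rotations (rotation i = S[i:]+S[:i]):
  rot[0] = pineapple$
  rot[1] = ineapple$p
  rot[2] = neapple$pi
  rot[3] = eapple$pin
  rot[4] = apple$pine
  rot[5] = pple$pinea
  rot[6] = ple$pineap
  rot[7] = le$pineapp
  rot[8] = e$pineappl
  rot[9] = $pineapple
Sorted (with $ < everything):
  sorted[0] = $pineapple
  sorted[1] = apple$pine
  sorted[2] = e$pineappl
  sorted[3] = eapple$pin
  sorted[4] = ineapple$p
  sorted[5] = le$pineapp
  sorted[6] = neapple$pi
  sorted[7] = pineapple$
  sorted[8] = ple$pineap
  sorted[9] = pple$pinea
sorted[4] = ineapple$p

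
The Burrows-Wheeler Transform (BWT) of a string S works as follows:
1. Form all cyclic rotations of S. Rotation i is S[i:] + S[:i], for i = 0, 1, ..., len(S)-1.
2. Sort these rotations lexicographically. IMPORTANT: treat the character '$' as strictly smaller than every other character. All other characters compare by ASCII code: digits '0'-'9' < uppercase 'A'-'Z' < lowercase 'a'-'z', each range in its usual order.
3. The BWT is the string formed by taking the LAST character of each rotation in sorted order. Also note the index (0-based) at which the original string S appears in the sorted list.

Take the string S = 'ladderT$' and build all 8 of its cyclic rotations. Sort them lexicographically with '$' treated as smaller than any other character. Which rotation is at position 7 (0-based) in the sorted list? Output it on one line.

Answer: rT$ladde

Derivation:
All 8 rotations (rotation i = S[i:]+S[:i]):
  rot[0] = ladderT$
  rot[1] = adderT$l
  rot[2] = dderT$la
  rot[3] = derT$lad
  rot[4] = erT$ladd
  rot[5] = rT$ladde
  rot[6] = T$ladder
  rot[7] = $ladderT
Sorted (with $ < everything):
  sorted[0] = $ladderT
  sorted[1] = T$ladder
  sorted[2] = adderT$l
  sorted[3] = dderT$la
  sorted[4] = derT$lad
  sorted[5] = erT$ladd
  sorted[6] = ladderT$
  sorted[7] = rT$ladde
sorted[7] = rT$ladde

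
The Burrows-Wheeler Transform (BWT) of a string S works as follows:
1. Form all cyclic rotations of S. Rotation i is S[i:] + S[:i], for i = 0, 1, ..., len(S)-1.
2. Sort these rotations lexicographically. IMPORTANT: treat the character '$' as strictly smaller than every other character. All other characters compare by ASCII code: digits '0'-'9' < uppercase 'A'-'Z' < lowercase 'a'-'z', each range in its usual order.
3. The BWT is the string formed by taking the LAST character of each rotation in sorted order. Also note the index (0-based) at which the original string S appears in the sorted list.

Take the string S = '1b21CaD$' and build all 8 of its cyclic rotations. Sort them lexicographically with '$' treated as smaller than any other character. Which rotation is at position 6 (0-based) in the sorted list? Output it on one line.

Answer: aD$1b21C

Derivation:
All 8 rotations (rotation i = S[i:]+S[:i]):
  rot[0] = 1b21CaD$
  rot[1] = b21CaD$1
  rot[2] = 21CaD$1b
  rot[3] = 1CaD$1b2
  rot[4] = CaD$1b21
  rot[5] = aD$1b21C
  rot[6] = D$1b21Ca
  rot[7] = $1b21CaD
Sorted (with $ < everything):
  sorted[0] = $1b21CaD
  sorted[1] = 1CaD$1b2
  sorted[2] = 1b21CaD$
  sorted[3] = 21CaD$1b
  sorted[4] = CaD$1b21
  sorted[5] = D$1b21Ca
  sorted[6] = aD$1b21C
  sorted[7] = b21CaD$1
sorted[6] = aD$1b21C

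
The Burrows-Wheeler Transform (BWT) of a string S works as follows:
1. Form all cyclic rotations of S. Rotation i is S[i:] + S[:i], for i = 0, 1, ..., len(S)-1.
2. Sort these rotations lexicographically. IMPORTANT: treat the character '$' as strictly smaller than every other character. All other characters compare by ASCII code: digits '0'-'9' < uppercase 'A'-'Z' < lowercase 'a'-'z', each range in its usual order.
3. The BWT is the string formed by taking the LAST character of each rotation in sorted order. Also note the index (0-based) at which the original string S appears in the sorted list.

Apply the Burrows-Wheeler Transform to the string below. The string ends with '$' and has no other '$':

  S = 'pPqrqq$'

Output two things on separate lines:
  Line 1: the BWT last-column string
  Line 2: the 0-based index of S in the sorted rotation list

Answer: qp$qrPq
2

Derivation:
All 7 rotations (rotation i = S[i:]+S[:i]):
  rot[0] = pPqrqq$
  rot[1] = Pqrqq$p
  rot[2] = qrqq$pP
  rot[3] = rqq$pPq
  rot[4] = qq$pPqr
  rot[5] = q$pPqrq
  rot[6] = $pPqrqq
Sorted (with $ < everything):
  sorted[0] = $pPqrqq  (last char: 'q')
  sorted[1] = Pqrqq$p  (last char: 'p')
  sorted[2] = pPqrqq$  (last char: '$')
  sorted[3] = q$pPqrq  (last char: 'q')
  sorted[4] = qq$pPqr  (last char: 'r')
  sorted[5] = qrqq$pP  (last char: 'P')
  sorted[6] = rqq$pPq  (last char: 'q')
Last column: qp$qrPq
Original string S is at sorted index 2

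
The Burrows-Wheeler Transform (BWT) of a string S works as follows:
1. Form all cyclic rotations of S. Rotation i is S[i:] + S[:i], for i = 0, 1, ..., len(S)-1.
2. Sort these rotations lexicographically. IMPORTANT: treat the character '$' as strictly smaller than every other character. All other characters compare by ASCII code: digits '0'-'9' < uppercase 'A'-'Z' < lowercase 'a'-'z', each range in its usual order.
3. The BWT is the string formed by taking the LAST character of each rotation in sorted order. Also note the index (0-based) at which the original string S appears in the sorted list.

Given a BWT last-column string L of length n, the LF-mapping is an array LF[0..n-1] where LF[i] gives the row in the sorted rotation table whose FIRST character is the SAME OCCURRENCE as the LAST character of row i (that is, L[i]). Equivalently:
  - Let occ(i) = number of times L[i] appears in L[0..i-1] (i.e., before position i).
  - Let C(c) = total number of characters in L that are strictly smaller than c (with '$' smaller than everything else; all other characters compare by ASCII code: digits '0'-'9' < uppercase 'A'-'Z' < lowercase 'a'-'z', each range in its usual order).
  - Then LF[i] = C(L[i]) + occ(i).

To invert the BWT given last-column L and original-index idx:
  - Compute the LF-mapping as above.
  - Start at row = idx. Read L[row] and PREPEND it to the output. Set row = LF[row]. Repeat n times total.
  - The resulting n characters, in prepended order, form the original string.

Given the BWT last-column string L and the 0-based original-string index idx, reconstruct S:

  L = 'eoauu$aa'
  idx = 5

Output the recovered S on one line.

Answer: oaauaue$

Derivation:
LF mapping: 4 5 1 6 7 0 2 3
Walk LF starting at row 5, prepending L[row]:
  step 1: row=5, L[5]='$', prepend. Next row=LF[5]=0
  step 2: row=0, L[0]='e', prepend. Next row=LF[0]=4
  step 3: row=4, L[4]='u', prepend. Next row=LF[4]=7
  step 4: row=7, L[7]='a', prepend. Next row=LF[7]=3
  step 5: row=3, L[3]='u', prepend. Next row=LF[3]=6
  step 6: row=6, L[6]='a', prepend. Next row=LF[6]=2
  step 7: row=2, L[2]='a', prepend. Next row=LF[2]=1
  step 8: row=1, L[1]='o', prepend. Next row=LF[1]=5
Reversed output: oaauaue$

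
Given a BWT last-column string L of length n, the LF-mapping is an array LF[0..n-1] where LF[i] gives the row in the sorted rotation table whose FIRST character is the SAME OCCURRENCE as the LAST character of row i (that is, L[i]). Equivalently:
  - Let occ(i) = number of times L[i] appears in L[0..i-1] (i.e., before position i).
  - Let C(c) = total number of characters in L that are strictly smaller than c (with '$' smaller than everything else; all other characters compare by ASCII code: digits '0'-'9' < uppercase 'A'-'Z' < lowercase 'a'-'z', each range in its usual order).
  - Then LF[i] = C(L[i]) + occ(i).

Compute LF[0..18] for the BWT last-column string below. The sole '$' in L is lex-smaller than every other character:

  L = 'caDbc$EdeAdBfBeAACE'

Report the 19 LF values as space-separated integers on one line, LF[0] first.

Answer: 12 10 7 11 13 0 8 14 16 1 15 4 18 5 17 2 3 6 9

Derivation:
Char counts: '$':1, 'A':3, 'B':2, 'C':1, 'D':1, 'E':2, 'a':1, 'b':1, 'c':2, 'd':2, 'e':2, 'f':1
C (first-col start): C('$')=0, C('A')=1, C('B')=4, C('C')=6, C('D')=7, C('E')=8, C('a')=10, C('b')=11, C('c')=12, C('d')=14, C('e')=16, C('f')=18
L[0]='c': occ=0, LF[0]=C('c')+0=12+0=12
L[1]='a': occ=0, LF[1]=C('a')+0=10+0=10
L[2]='D': occ=0, LF[2]=C('D')+0=7+0=7
L[3]='b': occ=0, LF[3]=C('b')+0=11+0=11
L[4]='c': occ=1, LF[4]=C('c')+1=12+1=13
L[5]='$': occ=0, LF[5]=C('$')+0=0+0=0
L[6]='E': occ=0, LF[6]=C('E')+0=8+0=8
L[7]='d': occ=0, LF[7]=C('d')+0=14+0=14
L[8]='e': occ=0, LF[8]=C('e')+0=16+0=16
L[9]='A': occ=0, LF[9]=C('A')+0=1+0=1
L[10]='d': occ=1, LF[10]=C('d')+1=14+1=15
L[11]='B': occ=0, LF[11]=C('B')+0=4+0=4
L[12]='f': occ=0, LF[12]=C('f')+0=18+0=18
L[13]='B': occ=1, LF[13]=C('B')+1=4+1=5
L[14]='e': occ=1, LF[14]=C('e')+1=16+1=17
L[15]='A': occ=1, LF[15]=C('A')+1=1+1=2
L[16]='A': occ=2, LF[16]=C('A')+2=1+2=3
L[17]='C': occ=0, LF[17]=C('C')+0=6+0=6
L[18]='E': occ=1, LF[18]=C('E')+1=8+1=9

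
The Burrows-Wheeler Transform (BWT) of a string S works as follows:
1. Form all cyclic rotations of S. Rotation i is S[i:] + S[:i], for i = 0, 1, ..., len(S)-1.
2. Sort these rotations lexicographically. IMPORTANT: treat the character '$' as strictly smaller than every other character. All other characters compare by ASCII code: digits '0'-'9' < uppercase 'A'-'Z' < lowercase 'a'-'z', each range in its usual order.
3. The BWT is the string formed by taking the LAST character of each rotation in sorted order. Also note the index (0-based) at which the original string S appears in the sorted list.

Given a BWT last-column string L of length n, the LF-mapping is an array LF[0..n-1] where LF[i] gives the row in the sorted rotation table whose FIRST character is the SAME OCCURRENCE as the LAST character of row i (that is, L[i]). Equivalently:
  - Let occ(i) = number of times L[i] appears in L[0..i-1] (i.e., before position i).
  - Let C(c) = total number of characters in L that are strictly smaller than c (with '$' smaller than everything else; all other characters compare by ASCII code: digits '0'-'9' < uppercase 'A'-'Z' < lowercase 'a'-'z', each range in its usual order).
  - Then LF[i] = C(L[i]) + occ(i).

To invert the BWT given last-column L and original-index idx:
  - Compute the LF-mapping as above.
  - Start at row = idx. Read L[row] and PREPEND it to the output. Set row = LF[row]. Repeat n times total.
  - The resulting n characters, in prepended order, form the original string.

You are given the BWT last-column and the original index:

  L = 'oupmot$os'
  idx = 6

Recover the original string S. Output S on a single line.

LF mapping: 2 8 5 1 3 7 0 4 6
Walk LF starting at row 6, prepending L[row]:
  step 1: row=6, L[6]='$', prepend. Next row=LF[6]=0
  step 2: row=0, L[0]='o', prepend. Next row=LF[0]=2
  step 3: row=2, L[2]='p', prepend. Next row=LF[2]=5
  step 4: row=5, L[5]='t', prepend. Next row=LF[5]=7
  step 5: row=7, L[7]='o', prepend. Next row=LF[7]=4
  step 6: row=4, L[4]='o', prepend. Next row=LF[4]=3
  step 7: row=3, L[3]='m', prepend. Next row=LF[3]=1
  step 8: row=1, L[1]='u', prepend. Next row=LF[1]=8
  step 9: row=8, L[8]='s', prepend. Next row=LF[8]=6
Reversed output: sumootpo$

Answer: sumootpo$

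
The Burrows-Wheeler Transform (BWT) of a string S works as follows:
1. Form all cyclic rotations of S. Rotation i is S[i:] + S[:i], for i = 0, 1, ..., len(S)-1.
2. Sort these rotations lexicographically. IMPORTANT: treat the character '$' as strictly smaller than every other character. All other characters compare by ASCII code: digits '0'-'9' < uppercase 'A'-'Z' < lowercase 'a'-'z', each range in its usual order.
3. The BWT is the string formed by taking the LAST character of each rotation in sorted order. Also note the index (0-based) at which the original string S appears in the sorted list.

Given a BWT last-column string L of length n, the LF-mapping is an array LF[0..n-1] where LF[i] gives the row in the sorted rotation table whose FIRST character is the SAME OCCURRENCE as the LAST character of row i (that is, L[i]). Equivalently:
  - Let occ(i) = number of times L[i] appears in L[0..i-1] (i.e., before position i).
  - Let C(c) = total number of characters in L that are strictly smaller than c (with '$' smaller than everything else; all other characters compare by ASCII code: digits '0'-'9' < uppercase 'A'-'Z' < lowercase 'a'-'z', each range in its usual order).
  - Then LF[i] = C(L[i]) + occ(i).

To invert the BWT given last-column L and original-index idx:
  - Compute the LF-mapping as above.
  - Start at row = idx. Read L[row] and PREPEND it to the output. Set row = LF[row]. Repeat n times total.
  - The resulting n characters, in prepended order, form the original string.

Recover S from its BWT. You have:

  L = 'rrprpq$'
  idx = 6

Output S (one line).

Answer: rqrppr$

Derivation:
LF mapping: 4 5 1 6 2 3 0
Walk LF starting at row 6, prepending L[row]:
  step 1: row=6, L[6]='$', prepend. Next row=LF[6]=0
  step 2: row=0, L[0]='r', prepend. Next row=LF[0]=4
  step 3: row=4, L[4]='p', prepend. Next row=LF[4]=2
  step 4: row=2, L[2]='p', prepend. Next row=LF[2]=1
  step 5: row=1, L[1]='r', prepend. Next row=LF[1]=5
  step 6: row=5, L[5]='q', prepend. Next row=LF[5]=3
  step 7: row=3, L[3]='r', prepend. Next row=LF[3]=6
Reversed output: rqrppr$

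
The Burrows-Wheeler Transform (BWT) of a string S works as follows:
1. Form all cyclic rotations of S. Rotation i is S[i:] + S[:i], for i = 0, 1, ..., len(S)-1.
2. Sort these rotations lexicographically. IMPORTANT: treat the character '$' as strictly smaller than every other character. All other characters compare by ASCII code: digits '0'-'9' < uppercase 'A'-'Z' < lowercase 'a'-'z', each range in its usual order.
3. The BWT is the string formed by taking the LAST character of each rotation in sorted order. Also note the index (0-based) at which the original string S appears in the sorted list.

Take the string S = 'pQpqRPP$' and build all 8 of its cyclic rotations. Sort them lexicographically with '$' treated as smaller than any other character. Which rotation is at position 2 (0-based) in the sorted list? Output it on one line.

Answer: PP$pQpqR

Derivation:
All 8 rotations (rotation i = S[i:]+S[:i]):
  rot[0] = pQpqRPP$
  rot[1] = QpqRPP$p
  rot[2] = pqRPP$pQ
  rot[3] = qRPP$pQp
  rot[4] = RPP$pQpq
  rot[5] = PP$pQpqR
  rot[6] = P$pQpqRP
  rot[7] = $pQpqRPP
Sorted (with $ < everything):
  sorted[0] = $pQpqRPP
  sorted[1] = P$pQpqRP
  sorted[2] = PP$pQpqR
  sorted[3] = QpqRPP$p
  sorted[4] = RPP$pQpq
  sorted[5] = pQpqRPP$
  sorted[6] = pqRPP$pQ
  sorted[7] = qRPP$pQp
sorted[2] = PP$pQpqR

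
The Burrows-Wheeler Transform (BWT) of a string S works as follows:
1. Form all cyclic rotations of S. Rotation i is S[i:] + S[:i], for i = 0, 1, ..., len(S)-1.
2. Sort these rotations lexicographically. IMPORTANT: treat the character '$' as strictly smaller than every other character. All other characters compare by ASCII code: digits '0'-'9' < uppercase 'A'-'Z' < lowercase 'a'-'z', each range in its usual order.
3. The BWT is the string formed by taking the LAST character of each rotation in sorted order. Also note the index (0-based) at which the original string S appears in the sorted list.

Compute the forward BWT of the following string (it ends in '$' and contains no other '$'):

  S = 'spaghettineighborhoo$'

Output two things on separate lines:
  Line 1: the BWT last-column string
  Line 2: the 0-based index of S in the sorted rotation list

Answer: ophnhiaggretiohbso$te
18

Derivation:
All 21 rotations (rotation i = S[i:]+S[:i]):
  rot[0] = spaghettineighborhoo$
  rot[1] = paghettineighborhoo$s
  rot[2] = aghettineighborhoo$sp
  rot[3] = ghettineighborhoo$spa
  rot[4] = hettineighborhoo$spag
  rot[5] = ettineighborhoo$spagh
  rot[6] = ttineighborhoo$spaghe
  rot[7] = tineighborhoo$spaghet
  rot[8] = ineighborhoo$spaghett
  rot[9] = neighborhoo$spaghetti
  rot[10] = eighborhoo$spaghettin
  rot[11] = ighborhoo$spaghettine
  rot[12] = ghborhoo$spaghettinei
  rot[13] = hborhoo$spaghettineig
  rot[14] = borhoo$spaghettineigh
  rot[15] = orhoo$spaghettineighb
  rot[16] = rhoo$spaghettineighbo
  rot[17] = hoo$spaghettineighbor
  rot[18] = oo$spaghettineighborh
  rot[19] = o$spaghettineighborho
  rot[20] = $spaghettineighborhoo
Sorted (with $ < everything):
  sorted[0] = $spaghettineighborhoo  (last char: 'o')
  sorted[1] = aghettineighborhoo$sp  (last char: 'p')
  sorted[2] = borhoo$spaghettineigh  (last char: 'h')
  sorted[3] = eighborhoo$spaghettin  (last char: 'n')
  sorted[4] = ettineighborhoo$spagh  (last char: 'h')
  sorted[5] = ghborhoo$spaghettinei  (last char: 'i')
  sorted[6] = ghettineighborhoo$spa  (last char: 'a')
  sorted[7] = hborhoo$spaghettineig  (last char: 'g')
  sorted[8] = hettineighborhoo$spag  (last char: 'g')
  sorted[9] = hoo$spaghettineighbor  (last char: 'r')
  sorted[10] = ighborhoo$spaghettine  (last char: 'e')
  sorted[11] = ineighborhoo$spaghett  (last char: 't')
  sorted[12] = neighborhoo$spaghetti  (last char: 'i')
  sorted[13] = o$spaghettineighborho  (last char: 'o')
  sorted[14] = oo$spaghettineighborh  (last char: 'h')
  sorted[15] = orhoo$spaghettineighb  (last char: 'b')
  sorted[16] = paghettineighborhoo$s  (last char: 's')
  sorted[17] = rhoo$spaghettineighbo  (last char: 'o')
  sorted[18] = spaghettineighborhoo$  (last char: '$')
  sorted[19] = tineighborhoo$spaghet  (last char: 't')
  sorted[20] = ttineighborhoo$spaghe  (last char: 'e')
Last column: ophnhiaggretiohbso$te
Original string S is at sorted index 18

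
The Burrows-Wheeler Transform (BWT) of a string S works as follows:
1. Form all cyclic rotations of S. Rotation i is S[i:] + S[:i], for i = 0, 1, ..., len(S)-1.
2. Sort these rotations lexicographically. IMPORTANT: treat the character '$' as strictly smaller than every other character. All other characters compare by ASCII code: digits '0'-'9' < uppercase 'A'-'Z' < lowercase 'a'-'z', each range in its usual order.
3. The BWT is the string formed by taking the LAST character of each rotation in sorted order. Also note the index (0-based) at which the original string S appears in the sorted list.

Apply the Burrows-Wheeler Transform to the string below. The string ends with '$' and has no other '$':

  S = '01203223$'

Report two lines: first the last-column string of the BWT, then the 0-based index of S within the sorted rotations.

All 9 rotations (rotation i = S[i:]+S[:i]):
  rot[0] = 01203223$
  rot[1] = 1203223$0
  rot[2] = 203223$01
  rot[3] = 03223$012
  rot[4] = 3223$0120
  rot[5] = 223$01203
  rot[6] = 23$012032
  rot[7] = 3$0120322
  rot[8] = $01203223
Sorted (with $ < everything):
  sorted[0] = $01203223  (last char: '3')
  sorted[1] = 01203223$  (last char: '$')
  sorted[2] = 03223$012  (last char: '2')
  sorted[3] = 1203223$0  (last char: '0')
  sorted[4] = 203223$01  (last char: '1')
  sorted[5] = 223$01203  (last char: '3')
  sorted[6] = 23$012032  (last char: '2')
  sorted[7] = 3$0120322  (last char: '2')
  sorted[8] = 3223$0120  (last char: '0')
Last column: 3$2013220
Original string S is at sorted index 1

Answer: 3$2013220
1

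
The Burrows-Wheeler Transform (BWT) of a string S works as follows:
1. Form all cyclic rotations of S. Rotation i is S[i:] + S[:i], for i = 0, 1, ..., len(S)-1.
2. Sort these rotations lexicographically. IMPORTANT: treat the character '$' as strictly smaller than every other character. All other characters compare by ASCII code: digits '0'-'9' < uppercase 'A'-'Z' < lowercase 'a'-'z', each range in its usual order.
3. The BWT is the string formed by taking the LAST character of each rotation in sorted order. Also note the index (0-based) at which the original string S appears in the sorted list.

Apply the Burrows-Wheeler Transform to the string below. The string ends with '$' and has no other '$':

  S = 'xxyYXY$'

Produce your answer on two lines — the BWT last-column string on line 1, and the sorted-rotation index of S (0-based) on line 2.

Answer: YYXy$xx
4

Derivation:
All 7 rotations (rotation i = S[i:]+S[:i]):
  rot[0] = xxyYXY$
  rot[1] = xyYXY$x
  rot[2] = yYXY$xx
  rot[3] = YXY$xxy
  rot[4] = XY$xxyY
  rot[5] = Y$xxyYX
  rot[6] = $xxyYXY
Sorted (with $ < everything):
  sorted[0] = $xxyYXY  (last char: 'Y')
  sorted[1] = XY$xxyY  (last char: 'Y')
  sorted[2] = Y$xxyYX  (last char: 'X')
  sorted[3] = YXY$xxy  (last char: 'y')
  sorted[4] = xxyYXY$  (last char: '$')
  sorted[5] = xyYXY$x  (last char: 'x')
  sorted[6] = yYXY$xx  (last char: 'x')
Last column: YYXy$xx
Original string S is at sorted index 4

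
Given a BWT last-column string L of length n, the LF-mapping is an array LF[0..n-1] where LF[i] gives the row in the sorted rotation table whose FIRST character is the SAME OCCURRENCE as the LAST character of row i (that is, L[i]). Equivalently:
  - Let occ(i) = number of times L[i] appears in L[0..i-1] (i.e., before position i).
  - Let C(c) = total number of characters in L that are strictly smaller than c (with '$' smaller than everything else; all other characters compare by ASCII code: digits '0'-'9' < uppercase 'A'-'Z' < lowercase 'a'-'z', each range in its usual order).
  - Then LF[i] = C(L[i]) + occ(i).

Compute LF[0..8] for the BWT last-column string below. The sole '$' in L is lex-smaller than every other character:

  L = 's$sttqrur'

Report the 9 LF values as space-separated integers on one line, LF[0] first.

Char counts: '$':1, 'q':1, 'r':2, 's':2, 't':2, 'u':1
C (first-col start): C('$')=0, C('q')=1, C('r')=2, C('s')=4, C('t')=6, C('u')=8
L[0]='s': occ=0, LF[0]=C('s')+0=4+0=4
L[1]='$': occ=0, LF[1]=C('$')+0=0+0=0
L[2]='s': occ=1, LF[2]=C('s')+1=4+1=5
L[3]='t': occ=0, LF[3]=C('t')+0=6+0=6
L[4]='t': occ=1, LF[4]=C('t')+1=6+1=7
L[5]='q': occ=0, LF[5]=C('q')+0=1+0=1
L[6]='r': occ=0, LF[6]=C('r')+0=2+0=2
L[7]='u': occ=0, LF[7]=C('u')+0=8+0=8
L[8]='r': occ=1, LF[8]=C('r')+1=2+1=3

Answer: 4 0 5 6 7 1 2 8 3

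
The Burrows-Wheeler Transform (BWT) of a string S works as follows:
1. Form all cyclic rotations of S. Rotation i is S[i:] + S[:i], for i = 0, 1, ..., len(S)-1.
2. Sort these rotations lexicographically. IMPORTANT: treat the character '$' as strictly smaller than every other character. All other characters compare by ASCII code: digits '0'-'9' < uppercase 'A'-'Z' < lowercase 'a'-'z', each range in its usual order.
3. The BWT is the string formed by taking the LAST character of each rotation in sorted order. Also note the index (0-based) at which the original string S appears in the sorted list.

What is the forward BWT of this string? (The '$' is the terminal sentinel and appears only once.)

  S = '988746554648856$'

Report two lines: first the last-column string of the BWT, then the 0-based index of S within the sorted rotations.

Answer: 657656854488849$
15

Derivation:
All 16 rotations (rotation i = S[i:]+S[:i]):
  rot[0] = 988746554648856$
  rot[1] = 88746554648856$9
  rot[2] = 8746554648856$98
  rot[3] = 746554648856$988
  rot[4] = 46554648856$9887
  rot[5] = 6554648856$98874
  rot[6] = 554648856$988746
  rot[7] = 54648856$9887465
  rot[8] = 4648856$98874655
  rot[9] = 648856$988746554
  rot[10] = 48856$9887465546
  rot[11] = 8856$98874655464
  rot[12] = 856$988746554648
  rot[13] = 56$9887465546488
  rot[14] = 6$98874655464885
  rot[15] = $988746554648856
Sorted (with $ < everything):
  sorted[0] = $988746554648856  (last char: '6')
  sorted[1] = 4648856$98874655  (last char: '5')
  sorted[2] = 46554648856$9887  (last char: '7')
  sorted[3] = 48856$9887465546  (last char: '6')
  sorted[4] = 54648856$9887465  (last char: '5')
  sorted[5] = 554648856$988746  (last char: '6')
  sorted[6] = 56$9887465546488  (last char: '8')
  sorted[7] = 6$98874655464885  (last char: '5')
  sorted[8] = 648856$988746554  (last char: '4')
  sorted[9] = 6554648856$98874  (last char: '4')
  sorted[10] = 746554648856$988  (last char: '8')
  sorted[11] = 856$988746554648  (last char: '8')
  sorted[12] = 8746554648856$98  (last char: '8')
  sorted[13] = 8856$98874655464  (last char: '4')
  sorted[14] = 88746554648856$9  (last char: '9')
  sorted[15] = 988746554648856$  (last char: '$')
Last column: 657656854488849$
Original string S is at sorted index 15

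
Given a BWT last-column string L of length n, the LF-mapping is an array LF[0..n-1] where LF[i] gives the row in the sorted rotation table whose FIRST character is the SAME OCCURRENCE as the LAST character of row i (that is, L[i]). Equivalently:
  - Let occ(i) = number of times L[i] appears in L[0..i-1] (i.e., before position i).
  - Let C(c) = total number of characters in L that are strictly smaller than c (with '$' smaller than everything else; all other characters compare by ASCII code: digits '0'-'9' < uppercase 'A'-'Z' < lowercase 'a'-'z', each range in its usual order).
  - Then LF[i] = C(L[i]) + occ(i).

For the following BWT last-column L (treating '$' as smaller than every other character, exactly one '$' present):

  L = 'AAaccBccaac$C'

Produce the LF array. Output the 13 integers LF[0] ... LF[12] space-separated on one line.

Char counts: '$':1, 'A':2, 'B':1, 'C':1, 'a':3, 'c':5
C (first-col start): C('$')=0, C('A')=1, C('B')=3, C('C')=4, C('a')=5, C('c')=8
L[0]='A': occ=0, LF[0]=C('A')+0=1+0=1
L[1]='A': occ=1, LF[1]=C('A')+1=1+1=2
L[2]='a': occ=0, LF[2]=C('a')+0=5+0=5
L[3]='c': occ=0, LF[3]=C('c')+0=8+0=8
L[4]='c': occ=1, LF[4]=C('c')+1=8+1=9
L[5]='B': occ=0, LF[5]=C('B')+0=3+0=3
L[6]='c': occ=2, LF[6]=C('c')+2=8+2=10
L[7]='c': occ=3, LF[7]=C('c')+3=8+3=11
L[8]='a': occ=1, LF[8]=C('a')+1=5+1=6
L[9]='a': occ=2, LF[9]=C('a')+2=5+2=7
L[10]='c': occ=4, LF[10]=C('c')+4=8+4=12
L[11]='$': occ=0, LF[11]=C('$')+0=0+0=0
L[12]='C': occ=0, LF[12]=C('C')+0=4+0=4

Answer: 1 2 5 8 9 3 10 11 6 7 12 0 4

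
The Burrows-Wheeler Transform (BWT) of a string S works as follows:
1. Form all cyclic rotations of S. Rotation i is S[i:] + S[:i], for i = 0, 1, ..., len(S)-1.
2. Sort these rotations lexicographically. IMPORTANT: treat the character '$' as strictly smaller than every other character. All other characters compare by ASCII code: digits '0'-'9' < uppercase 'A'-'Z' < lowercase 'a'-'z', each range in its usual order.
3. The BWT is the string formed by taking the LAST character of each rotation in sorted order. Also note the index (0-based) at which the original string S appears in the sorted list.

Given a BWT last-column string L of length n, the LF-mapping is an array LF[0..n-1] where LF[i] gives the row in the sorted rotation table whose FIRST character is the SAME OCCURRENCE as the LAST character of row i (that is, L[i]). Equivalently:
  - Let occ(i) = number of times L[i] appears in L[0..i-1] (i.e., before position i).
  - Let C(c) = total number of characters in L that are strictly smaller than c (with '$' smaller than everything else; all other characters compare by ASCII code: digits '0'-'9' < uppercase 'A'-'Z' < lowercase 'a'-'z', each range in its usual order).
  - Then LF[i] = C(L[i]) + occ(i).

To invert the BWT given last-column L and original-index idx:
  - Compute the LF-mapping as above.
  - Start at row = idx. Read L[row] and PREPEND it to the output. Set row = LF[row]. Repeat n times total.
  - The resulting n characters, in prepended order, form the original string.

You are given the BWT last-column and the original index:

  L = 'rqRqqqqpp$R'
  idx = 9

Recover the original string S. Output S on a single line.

Answer: qqpqpqqRRr$

Derivation:
LF mapping: 10 5 1 6 7 8 9 3 4 0 2
Walk LF starting at row 9, prepending L[row]:
  step 1: row=9, L[9]='$', prepend. Next row=LF[9]=0
  step 2: row=0, L[0]='r', prepend. Next row=LF[0]=10
  step 3: row=10, L[10]='R', prepend. Next row=LF[10]=2
  step 4: row=2, L[2]='R', prepend. Next row=LF[2]=1
  step 5: row=1, L[1]='q', prepend. Next row=LF[1]=5
  step 6: row=5, L[5]='q', prepend. Next row=LF[5]=8
  step 7: row=8, L[8]='p', prepend. Next row=LF[8]=4
  step 8: row=4, L[4]='q', prepend. Next row=LF[4]=7
  step 9: row=7, L[7]='p', prepend. Next row=LF[7]=3
  step 10: row=3, L[3]='q', prepend. Next row=LF[3]=6
  step 11: row=6, L[6]='q', prepend. Next row=LF[6]=9
Reversed output: qqpqpqqRRr$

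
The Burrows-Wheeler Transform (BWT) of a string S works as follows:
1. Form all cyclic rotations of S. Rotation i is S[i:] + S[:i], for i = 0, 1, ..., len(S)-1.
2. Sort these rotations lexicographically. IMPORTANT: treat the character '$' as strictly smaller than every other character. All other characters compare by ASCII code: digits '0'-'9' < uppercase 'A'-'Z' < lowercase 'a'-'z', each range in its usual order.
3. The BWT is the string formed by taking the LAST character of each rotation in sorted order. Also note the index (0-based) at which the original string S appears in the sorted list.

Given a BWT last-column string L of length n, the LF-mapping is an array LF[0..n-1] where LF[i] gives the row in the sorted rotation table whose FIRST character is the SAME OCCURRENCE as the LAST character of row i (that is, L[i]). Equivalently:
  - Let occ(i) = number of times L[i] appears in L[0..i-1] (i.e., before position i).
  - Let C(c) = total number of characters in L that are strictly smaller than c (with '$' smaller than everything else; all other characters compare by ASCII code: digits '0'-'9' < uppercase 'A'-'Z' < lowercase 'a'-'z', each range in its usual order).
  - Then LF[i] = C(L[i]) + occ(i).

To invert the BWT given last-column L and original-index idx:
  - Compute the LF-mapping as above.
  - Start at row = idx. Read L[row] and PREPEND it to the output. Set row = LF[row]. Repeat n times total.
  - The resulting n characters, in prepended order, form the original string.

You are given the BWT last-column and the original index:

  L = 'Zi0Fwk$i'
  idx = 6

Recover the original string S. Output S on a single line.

Answer: kiwi0FZ$

Derivation:
LF mapping: 3 4 1 2 7 6 0 5
Walk LF starting at row 6, prepending L[row]:
  step 1: row=6, L[6]='$', prepend. Next row=LF[6]=0
  step 2: row=0, L[0]='Z', prepend. Next row=LF[0]=3
  step 3: row=3, L[3]='F', prepend. Next row=LF[3]=2
  step 4: row=2, L[2]='0', prepend. Next row=LF[2]=1
  step 5: row=1, L[1]='i', prepend. Next row=LF[1]=4
  step 6: row=4, L[4]='w', prepend. Next row=LF[4]=7
  step 7: row=7, L[7]='i', prepend. Next row=LF[7]=5
  step 8: row=5, L[5]='k', prepend. Next row=LF[5]=6
Reversed output: kiwi0FZ$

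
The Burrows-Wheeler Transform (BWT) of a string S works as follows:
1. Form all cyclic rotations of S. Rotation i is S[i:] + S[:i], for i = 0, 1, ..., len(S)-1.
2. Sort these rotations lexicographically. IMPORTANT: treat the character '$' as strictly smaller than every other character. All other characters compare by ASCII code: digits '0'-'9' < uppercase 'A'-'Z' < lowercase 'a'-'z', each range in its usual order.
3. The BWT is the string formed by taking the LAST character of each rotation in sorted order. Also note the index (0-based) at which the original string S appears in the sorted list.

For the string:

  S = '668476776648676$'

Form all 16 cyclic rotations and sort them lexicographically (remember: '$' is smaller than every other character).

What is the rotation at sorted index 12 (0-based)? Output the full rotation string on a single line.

Answer: 76776648676$6684

Derivation:
All 16 rotations (rotation i = S[i:]+S[:i]):
  rot[0] = 668476776648676$
  rot[1] = 68476776648676$6
  rot[2] = 8476776648676$66
  rot[3] = 476776648676$668
  rot[4] = 76776648676$6684
  rot[5] = 6776648676$66847
  rot[6] = 776648676$668476
  rot[7] = 76648676$6684767
  rot[8] = 6648676$66847677
  rot[9] = 648676$668476776
  rot[10] = 48676$6684767766
  rot[11] = 8676$66847677664
  rot[12] = 676$668476776648
  rot[13] = 76$6684767766486
  rot[14] = 6$66847677664867
  rot[15] = $668476776648676
Sorted (with $ < everything):
  sorted[0] = $668476776648676
  sorted[1] = 476776648676$668
  sorted[2] = 48676$6684767766
  sorted[3] = 6$66847677664867
  sorted[4] = 648676$668476776
  sorted[5] = 6648676$66847677
  sorted[6] = 668476776648676$
  sorted[7] = 676$668476776648
  sorted[8] = 6776648676$66847
  sorted[9] = 68476776648676$6
  sorted[10] = 76$6684767766486
  sorted[11] = 76648676$6684767
  sorted[12] = 76776648676$6684
  sorted[13] = 776648676$668476
  sorted[14] = 8476776648676$66
  sorted[15] = 8676$66847677664
sorted[12] = 76776648676$6684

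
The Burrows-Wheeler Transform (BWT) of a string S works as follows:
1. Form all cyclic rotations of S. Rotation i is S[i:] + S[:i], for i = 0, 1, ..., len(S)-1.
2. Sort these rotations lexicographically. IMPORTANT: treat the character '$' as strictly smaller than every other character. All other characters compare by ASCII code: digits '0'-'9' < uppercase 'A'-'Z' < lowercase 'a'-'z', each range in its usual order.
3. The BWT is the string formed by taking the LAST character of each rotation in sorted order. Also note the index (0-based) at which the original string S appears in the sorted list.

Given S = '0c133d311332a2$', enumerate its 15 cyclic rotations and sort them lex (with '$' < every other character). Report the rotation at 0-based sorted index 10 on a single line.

All 15 rotations (rotation i = S[i:]+S[:i]):
  rot[0] = 0c133d311332a2$
  rot[1] = c133d311332a2$0
  rot[2] = 133d311332a2$0c
  rot[3] = 33d311332a2$0c1
  rot[4] = 3d311332a2$0c13
  rot[5] = d311332a2$0c133
  rot[6] = 311332a2$0c133d
  rot[7] = 11332a2$0c133d3
  rot[8] = 1332a2$0c133d31
  rot[9] = 332a2$0c133d311
  rot[10] = 32a2$0c133d3113
  rot[11] = 2a2$0c133d31133
  rot[12] = a2$0c133d311332
  rot[13] = 2$0c133d311332a
  rot[14] = $0c133d311332a2
Sorted (with $ < everything):
  sorted[0] = $0c133d311332a2
  sorted[1] = 0c133d311332a2$
  sorted[2] = 11332a2$0c133d3
  sorted[3] = 1332a2$0c133d31
  sorted[4] = 133d311332a2$0c
  sorted[5] = 2$0c133d311332a
  sorted[6] = 2a2$0c133d31133
  sorted[7] = 311332a2$0c133d
  sorted[8] = 32a2$0c133d3113
  sorted[9] = 332a2$0c133d311
  sorted[10] = 33d311332a2$0c1
  sorted[11] = 3d311332a2$0c13
  sorted[12] = a2$0c133d311332
  sorted[13] = c133d311332a2$0
  sorted[14] = d311332a2$0c133
sorted[10] = 33d311332a2$0c1

Answer: 33d311332a2$0c1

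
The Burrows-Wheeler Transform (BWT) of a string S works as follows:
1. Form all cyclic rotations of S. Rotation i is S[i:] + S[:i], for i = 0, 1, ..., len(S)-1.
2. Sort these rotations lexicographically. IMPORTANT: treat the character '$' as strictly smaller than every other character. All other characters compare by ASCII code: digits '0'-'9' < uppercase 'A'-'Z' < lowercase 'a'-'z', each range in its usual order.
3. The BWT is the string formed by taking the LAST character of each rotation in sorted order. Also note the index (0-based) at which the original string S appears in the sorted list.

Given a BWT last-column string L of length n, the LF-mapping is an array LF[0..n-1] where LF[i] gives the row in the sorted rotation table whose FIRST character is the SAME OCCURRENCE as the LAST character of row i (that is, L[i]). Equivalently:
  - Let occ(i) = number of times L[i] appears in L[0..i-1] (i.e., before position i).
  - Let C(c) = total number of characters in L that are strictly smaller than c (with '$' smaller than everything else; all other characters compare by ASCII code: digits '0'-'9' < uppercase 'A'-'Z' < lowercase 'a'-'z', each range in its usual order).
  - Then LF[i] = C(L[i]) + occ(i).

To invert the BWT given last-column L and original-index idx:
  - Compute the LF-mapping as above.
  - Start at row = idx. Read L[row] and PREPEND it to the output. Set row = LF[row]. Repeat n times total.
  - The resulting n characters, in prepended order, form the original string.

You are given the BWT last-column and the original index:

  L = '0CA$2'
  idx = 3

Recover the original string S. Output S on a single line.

LF mapping: 1 4 3 0 2
Walk LF starting at row 3, prepending L[row]:
  step 1: row=3, L[3]='$', prepend. Next row=LF[3]=0
  step 2: row=0, L[0]='0', prepend. Next row=LF[0]=1
  step 3: row=1, L[1]='C', prepend. Next row=LF[1]=4
  step 4: row=4, L[4]='2', prepend. Next row=LF[4]=2
  step 5: row=2, L[2]='A', prepend. Next row=LF[2]=3
Reversed output: A2C0$

Answer: A2C0$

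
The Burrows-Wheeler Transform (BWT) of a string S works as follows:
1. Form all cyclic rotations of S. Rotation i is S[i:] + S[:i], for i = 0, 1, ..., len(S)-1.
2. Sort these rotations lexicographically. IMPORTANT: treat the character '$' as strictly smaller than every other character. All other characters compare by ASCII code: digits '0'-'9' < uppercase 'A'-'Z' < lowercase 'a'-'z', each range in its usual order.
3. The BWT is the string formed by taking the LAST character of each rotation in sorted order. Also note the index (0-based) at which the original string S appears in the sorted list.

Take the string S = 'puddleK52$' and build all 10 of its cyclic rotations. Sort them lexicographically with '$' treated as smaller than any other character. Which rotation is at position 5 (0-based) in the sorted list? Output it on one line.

All 10 rotations (rotation i = S[i:]+S[:i]):
  rot[0] = puddleK52$
  rot[1] = uddleK52$p
  rot[2] = ddleK52$pu
  rot[3] = dleK52$pud
  rot[4] = leK52$pudd
  rot[5] = eK52$puddl
  rot[6] = K52$puddle
  rot[7] = 52$puddleK
  rot[8] = 2$puddleK5
  rot[9] = $puddleK52
Sorted (with $ < everything):
  sorted[0] = $puddleK52
  sorted[1] = 2$puddleK5
  sorted[2] = 52$puddleK
  sorted[3] = K52$puddle
  sorted[4] = ddleK52$pu
  sorted[5] = dleK52$pud
  sorted[6] = eK52$puddl
  sorted[7] = leK52$pudd
  sorted[8] = puddleK52$
  sorted[9] = uddleK52$p
sorted[5] = dleK52$pud

Answer: dleK52$pud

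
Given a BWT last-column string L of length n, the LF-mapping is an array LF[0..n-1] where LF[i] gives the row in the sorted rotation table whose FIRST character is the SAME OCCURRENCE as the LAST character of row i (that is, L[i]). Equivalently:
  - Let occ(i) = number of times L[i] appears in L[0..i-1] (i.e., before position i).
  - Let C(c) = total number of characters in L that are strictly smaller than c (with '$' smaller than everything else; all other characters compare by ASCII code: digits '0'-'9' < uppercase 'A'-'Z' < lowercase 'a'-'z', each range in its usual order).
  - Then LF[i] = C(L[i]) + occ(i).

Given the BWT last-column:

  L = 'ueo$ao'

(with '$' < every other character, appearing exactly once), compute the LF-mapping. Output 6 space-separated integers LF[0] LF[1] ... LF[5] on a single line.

Char counts: '$':1, 'a':1, 'e':1, 'o':2, 'u':1
C (first-col start): C('$')=0, C('a')=1, C('e')=2, C('o')=3, C('u')=5
L[0]='u': occ=0, LF[0]=C('u')+0=5+0=5
L[1]='e': occ=0, LF[1]=C('e')+0=2+0=2
L[2]='o': occ=0, LF[2]=C('o')+0=3+0=3
L[3]='$': occ=0, LF[3]=C('$')+0=0+0=0
L[4]='a': occ=0, LF[4]=C('a')+0=1+0=1
L[5]='o': occ=1, LF[5]=C('o')+1=3+1=4

Answer: 5 2 3 0 1 4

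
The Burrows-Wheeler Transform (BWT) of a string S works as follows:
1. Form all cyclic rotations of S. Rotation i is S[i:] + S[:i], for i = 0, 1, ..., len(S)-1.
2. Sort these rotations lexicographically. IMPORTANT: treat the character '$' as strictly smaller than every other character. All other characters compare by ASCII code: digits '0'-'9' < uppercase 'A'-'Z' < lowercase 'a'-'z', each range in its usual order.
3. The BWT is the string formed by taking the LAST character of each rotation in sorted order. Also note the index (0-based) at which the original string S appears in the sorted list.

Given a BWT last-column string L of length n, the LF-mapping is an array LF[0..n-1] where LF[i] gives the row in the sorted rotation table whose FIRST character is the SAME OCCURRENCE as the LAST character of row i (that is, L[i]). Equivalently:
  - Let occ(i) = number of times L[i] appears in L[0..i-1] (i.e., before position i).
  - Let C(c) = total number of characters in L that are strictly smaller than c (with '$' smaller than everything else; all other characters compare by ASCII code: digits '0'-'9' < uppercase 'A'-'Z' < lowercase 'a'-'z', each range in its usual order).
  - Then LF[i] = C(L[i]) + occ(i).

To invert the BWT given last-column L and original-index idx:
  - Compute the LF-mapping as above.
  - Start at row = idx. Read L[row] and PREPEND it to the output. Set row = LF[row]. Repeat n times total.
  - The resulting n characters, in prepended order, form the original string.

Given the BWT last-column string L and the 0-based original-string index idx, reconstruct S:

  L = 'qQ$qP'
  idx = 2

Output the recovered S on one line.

Answer: QPqq$

Derivation:
LF mapping: 3 2 0 4 1
Walk LF starting at row 2, prepending L[row]:
  step 1: row=2, L[2]='$', prepend. Next row=LF[2]=0
  step 2: row=0, L[0]='q', prepend. Next row=LF[0]=3
  step 3: row=3, L[3]='q', prepend. Next row=LF[3]=4
  step 4: row=4, L[4]='P', prepend. Next row=LF[4]=1
  step 5: row=1, L[1]='Q', prepend. Next row=LF[1]=2
Reversed output: QPqq$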